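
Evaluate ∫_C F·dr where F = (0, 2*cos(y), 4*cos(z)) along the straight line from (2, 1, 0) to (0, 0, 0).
-2*sin(1)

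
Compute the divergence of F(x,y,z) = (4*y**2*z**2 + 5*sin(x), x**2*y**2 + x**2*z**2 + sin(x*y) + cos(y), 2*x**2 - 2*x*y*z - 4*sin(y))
2*x**2*y - 2*x*y + x*cos(x*y) - sin(y) + 5*cos(x)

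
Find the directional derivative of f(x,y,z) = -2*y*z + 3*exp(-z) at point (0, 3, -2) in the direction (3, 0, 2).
6*sqrt(13)*(-exp(2) - 2)/13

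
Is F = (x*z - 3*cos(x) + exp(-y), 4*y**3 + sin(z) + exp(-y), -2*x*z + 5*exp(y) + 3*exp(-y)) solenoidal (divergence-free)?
No, ∇·F = -2*x + 12*y**2 + z + 3*sin(x) - exp(-y)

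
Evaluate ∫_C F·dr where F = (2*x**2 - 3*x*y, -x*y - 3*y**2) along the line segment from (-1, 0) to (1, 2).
-28/3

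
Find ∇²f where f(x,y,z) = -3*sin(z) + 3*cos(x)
3*sin(z) - 3*cos(x)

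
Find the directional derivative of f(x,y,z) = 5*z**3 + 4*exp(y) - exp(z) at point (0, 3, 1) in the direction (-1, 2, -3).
sqrt(14)*(-45 + 3*E + 8*exp(3))/14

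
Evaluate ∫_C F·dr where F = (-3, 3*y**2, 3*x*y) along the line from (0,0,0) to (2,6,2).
234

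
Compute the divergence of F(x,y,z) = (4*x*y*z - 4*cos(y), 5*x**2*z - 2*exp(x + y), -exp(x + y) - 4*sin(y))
4*y*z - 2*exp(x + y)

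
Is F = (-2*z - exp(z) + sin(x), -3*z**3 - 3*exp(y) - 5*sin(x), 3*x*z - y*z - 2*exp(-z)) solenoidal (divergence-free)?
No, ∇·F = 3*x - y - 3*exp(y) + cos(x) + 2*exp(-z)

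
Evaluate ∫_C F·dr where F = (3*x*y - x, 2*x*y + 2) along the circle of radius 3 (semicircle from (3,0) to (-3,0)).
36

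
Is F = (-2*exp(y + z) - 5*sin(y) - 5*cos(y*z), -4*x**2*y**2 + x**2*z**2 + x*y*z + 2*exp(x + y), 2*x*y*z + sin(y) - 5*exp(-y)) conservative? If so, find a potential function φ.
No, ∇×F = (-2*x**2*z - x*y + 2*x*z + cos(y) + 5*exp(-y), -2*y*z + 5*y*sin(y*z) - 2*exp(y + z), -8*x*y**2 + 2*x*z**2 + y*z - 5*z*sin(y*z) + 2*exp(x + y) + 2*exp(y + z) + 5*cos(y)) ≠ 0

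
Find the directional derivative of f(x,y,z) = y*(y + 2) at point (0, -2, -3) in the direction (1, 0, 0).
0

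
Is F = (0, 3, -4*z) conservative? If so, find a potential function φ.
Yes, F is conservative. φ = 3*y - 2*z**2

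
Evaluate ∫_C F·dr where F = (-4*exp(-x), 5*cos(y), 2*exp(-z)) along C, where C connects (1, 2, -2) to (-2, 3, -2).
-5*sin(2) - 4*exp(-1) + 5*sin(3) + 4*exp(2)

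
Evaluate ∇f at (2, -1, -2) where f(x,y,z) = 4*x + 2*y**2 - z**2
(4, -4, 4)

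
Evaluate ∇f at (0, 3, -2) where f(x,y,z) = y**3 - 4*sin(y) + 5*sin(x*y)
(15, 27 - 4*cos(3), 0)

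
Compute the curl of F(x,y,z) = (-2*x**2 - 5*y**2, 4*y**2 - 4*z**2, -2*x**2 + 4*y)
(8*z + 4, 4*x, 10*y)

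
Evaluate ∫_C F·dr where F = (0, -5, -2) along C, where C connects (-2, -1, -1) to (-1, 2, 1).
-19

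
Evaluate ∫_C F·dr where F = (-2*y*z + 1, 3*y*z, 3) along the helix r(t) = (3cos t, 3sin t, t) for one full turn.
3*pi*(-5 + 12*pi)/2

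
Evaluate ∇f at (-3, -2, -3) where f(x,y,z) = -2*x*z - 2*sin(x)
(6 - 2*cos(3), 0, 6)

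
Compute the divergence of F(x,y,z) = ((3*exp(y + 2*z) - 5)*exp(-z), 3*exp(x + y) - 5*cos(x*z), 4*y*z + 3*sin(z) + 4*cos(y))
4*y + 3*exp(x + y) + 3*cos(z)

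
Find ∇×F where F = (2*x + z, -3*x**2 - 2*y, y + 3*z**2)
(1, 1, -6*x)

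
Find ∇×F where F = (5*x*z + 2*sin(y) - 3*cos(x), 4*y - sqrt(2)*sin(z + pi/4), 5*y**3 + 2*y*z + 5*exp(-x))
(15*y**2 + 2*z + sqrt(2)*cos(z + pi/4), 5*x + 5*exp(-x), -2*cos(y))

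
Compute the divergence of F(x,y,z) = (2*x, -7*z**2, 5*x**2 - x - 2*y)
2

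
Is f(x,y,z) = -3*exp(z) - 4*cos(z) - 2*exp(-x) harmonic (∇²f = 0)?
No, ∇²f = -3*exp(z) + 4*cos(z) - 2*exp(-x)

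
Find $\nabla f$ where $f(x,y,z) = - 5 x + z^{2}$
(-5, 0, 2*z)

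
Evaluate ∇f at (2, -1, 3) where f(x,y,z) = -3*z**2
(0, 0, -18)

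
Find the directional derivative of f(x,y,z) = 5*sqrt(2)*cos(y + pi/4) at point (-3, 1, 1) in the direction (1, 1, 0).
-5*sin(pi/4 + 1)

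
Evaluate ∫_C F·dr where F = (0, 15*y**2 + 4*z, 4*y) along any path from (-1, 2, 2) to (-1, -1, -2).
-53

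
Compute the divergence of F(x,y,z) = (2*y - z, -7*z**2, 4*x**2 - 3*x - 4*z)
-4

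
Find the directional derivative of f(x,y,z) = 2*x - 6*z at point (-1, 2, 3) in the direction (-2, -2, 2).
-8*sqrt(3)/3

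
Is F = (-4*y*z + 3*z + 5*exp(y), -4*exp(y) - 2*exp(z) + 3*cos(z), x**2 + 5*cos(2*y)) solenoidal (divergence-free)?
No, ∇·F = -4*exp(y)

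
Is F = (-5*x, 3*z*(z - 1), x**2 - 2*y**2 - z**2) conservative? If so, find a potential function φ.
No, ∇×F = (-4*y - 6*z + 3, -2*x, 0) ≠ 0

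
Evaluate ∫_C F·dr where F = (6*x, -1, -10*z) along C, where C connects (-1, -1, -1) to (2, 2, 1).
6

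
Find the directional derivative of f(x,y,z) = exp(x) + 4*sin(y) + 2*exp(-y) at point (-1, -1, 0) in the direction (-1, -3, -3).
sqrt(19)*(-1 + 6*E*(E - 2*cos(1)))*exp(-1)/19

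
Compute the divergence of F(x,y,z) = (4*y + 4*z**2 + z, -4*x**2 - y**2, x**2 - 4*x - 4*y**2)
-2*y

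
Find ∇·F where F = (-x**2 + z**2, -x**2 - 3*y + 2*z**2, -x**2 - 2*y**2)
-2*x - 3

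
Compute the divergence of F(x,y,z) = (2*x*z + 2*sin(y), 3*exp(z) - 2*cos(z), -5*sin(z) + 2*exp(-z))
2*z - 5*cos(z) - 2*exp(-z)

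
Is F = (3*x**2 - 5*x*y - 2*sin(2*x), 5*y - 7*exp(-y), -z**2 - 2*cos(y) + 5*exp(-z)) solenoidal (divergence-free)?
No, ∇·F = 6*x - 5*y - 2*z - 4*cos(2*x) + 5 - 5*exp(-z) + 7*exp(-y)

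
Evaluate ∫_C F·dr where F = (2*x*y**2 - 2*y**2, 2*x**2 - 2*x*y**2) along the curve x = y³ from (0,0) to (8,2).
17728/105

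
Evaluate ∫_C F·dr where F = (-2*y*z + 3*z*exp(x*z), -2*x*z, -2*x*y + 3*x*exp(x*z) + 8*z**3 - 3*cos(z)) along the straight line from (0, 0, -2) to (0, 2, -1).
-30 - 3*sin(2) + 3*sin(1)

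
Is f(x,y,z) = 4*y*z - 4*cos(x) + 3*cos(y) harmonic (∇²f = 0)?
No, ∇²f = 4*cos(x) - 3*cos(y)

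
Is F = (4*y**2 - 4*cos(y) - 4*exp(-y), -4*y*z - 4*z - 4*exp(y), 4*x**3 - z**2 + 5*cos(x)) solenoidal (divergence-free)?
No, ∇·F = -6*z - 4*exp(y)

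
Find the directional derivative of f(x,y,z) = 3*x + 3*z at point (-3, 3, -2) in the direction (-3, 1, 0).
-9*sqrt(10)/10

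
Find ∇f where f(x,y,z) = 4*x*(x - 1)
(8*x - 4, 0, 0)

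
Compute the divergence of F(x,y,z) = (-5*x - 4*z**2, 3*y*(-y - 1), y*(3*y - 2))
-6*y - 8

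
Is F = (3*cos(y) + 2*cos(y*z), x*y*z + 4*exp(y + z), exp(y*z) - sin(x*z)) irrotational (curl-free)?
No, ∇×F = (-x*y + z*exp(y*z) - 4*exp(y + z), -2*y*sin(y*z) + z*cos(x*z), y*z + 2*z*sin(y*z) + 3*sin(y))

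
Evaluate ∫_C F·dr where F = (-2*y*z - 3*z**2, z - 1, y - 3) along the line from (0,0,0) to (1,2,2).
-32/3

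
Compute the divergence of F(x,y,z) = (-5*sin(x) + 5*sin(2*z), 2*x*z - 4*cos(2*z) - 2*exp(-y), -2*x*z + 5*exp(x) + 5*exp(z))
-2*x + 5*exp(z) - 5*cos(x) + 2*exp(-y)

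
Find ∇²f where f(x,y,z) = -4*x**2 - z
-8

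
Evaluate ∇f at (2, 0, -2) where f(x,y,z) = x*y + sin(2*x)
(2*cos(4), 2, 0)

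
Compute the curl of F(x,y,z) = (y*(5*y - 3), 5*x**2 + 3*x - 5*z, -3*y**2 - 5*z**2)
(5 - 6*y, 0, 10*x - 10*y + 6)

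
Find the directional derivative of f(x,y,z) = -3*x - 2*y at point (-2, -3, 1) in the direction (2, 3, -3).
-6*sqrt(22)/11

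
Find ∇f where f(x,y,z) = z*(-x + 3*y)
(-z, 3*z, -x + 3*y)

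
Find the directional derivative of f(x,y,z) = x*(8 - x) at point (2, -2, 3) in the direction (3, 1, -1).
12*sqrt(11)/11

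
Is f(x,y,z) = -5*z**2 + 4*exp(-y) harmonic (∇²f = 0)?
No, ∇²f = -10 + 4*exp(-y)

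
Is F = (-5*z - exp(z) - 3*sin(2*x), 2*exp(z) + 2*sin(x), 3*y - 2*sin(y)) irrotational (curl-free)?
No, ∇×F = (-2*exp(z) - 2*cos(y) + 3, -exp(z) - 5, 2*cos(x))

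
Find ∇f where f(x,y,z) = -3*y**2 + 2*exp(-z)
(0, -6*y, -2*exp(-z))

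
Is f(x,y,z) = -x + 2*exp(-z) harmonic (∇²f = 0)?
No, ∇²f = 2*exp(-z)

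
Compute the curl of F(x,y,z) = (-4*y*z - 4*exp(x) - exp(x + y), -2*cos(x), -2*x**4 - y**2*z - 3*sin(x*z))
(-2*y*z, 8*x**3 - 4*y + 3*z*cos(x*z), 4*z + exp(x + y) + 2*sin(x))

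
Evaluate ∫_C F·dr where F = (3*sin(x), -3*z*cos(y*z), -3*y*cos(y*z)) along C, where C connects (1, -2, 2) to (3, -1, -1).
3*sqrt(2)*cos(pi/4 + 1) - 3*sin(4) - 3*cos(3)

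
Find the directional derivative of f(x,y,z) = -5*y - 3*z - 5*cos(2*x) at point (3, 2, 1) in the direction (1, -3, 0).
sqrt(10)*(sin(6) + 3/2)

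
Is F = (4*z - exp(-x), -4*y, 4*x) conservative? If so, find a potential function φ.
Yes, F is conservative. φ = 4*x*z - 2*y**2 + exp(-x)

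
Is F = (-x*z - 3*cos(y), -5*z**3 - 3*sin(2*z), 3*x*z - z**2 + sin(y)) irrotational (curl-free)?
No, ∇×F = (15*z**2 + cos(y) + 6*cos(2*z), -x - 3*z, -3*sin(y))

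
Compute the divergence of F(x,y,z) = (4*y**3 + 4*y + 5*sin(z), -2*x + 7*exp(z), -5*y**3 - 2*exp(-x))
0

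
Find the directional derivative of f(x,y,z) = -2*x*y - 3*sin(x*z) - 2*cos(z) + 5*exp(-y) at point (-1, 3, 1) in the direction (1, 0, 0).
-6 - 3*cos(1)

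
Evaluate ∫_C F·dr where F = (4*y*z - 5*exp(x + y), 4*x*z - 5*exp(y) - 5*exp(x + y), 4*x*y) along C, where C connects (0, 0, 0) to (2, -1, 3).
-10*cosh(1) - 14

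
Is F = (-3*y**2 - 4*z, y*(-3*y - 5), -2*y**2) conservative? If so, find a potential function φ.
No, ∇×F = (-4*y, -4, 6*y) ≠ 0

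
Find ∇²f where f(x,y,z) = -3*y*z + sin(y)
-sin(y)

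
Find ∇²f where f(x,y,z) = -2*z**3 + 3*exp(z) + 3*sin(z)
-12*z + 3*exp(z) - 3*sin(z)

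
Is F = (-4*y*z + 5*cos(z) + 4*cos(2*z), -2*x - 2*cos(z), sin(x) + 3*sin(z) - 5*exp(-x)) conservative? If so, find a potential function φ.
No, ∇×F = (-2*sin(z), -4*y - 5*sin(z) - 8*sin(2*z) - cos(x) - 5*exp(-x), 4*z - 2) ≠ 0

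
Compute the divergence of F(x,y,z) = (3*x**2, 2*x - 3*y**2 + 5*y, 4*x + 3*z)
6*x - 6*y + 8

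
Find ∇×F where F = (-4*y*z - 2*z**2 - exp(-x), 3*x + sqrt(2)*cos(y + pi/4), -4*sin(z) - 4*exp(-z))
(0, -4*y - 4*z, 4*z + 3)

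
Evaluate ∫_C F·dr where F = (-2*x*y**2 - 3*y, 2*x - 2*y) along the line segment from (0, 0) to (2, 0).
0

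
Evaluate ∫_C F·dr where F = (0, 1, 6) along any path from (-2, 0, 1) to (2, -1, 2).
5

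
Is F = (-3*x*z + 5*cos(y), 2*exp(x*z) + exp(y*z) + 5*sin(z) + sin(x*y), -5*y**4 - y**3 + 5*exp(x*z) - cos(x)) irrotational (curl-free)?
No, ∇×F = (-2*x*exp(x*z) - 20*y**3 - 3*y**2 - y*exp(y*z) - 5*cos(z), -3*x - 5*z*exp(x*z) - sin(x), y*cos(x*y) + 2*z*exp(x*z) + 5*sin(y))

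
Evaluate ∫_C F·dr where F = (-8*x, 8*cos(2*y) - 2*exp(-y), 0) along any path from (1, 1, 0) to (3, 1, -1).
-32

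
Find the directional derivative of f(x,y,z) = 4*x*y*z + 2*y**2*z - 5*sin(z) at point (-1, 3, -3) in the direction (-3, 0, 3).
sqrt(2)*(42 - 5*cos(3))/2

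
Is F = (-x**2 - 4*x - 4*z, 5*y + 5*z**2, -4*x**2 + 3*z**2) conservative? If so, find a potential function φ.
No, ∇×F = (-10*z, 8*x - 4, 0) ≠ 0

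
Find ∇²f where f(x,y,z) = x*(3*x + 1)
6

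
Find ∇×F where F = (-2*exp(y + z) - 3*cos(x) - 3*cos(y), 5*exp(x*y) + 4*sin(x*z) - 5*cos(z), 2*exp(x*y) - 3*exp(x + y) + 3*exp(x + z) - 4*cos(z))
(2*x*exp(x*y) - 4*x*cos(x*z) - 3*exp(x + y) - 5*sin(z), -2*y*exp(x*y) + 3*exp(x + y) - 3*exp(x + z) - 2*exp(y + z), 5*y*exp(x*y) + 4*z*cos(x*z) + 2*exp(y + z) - 3*sin(y))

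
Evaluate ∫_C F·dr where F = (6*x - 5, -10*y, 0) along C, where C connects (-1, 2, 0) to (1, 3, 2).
-35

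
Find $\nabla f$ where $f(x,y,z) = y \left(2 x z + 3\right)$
(2*y*z, 2*x*z + 3, 2*x*y)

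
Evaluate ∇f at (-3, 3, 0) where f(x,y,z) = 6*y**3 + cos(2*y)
(0, 162 - 2*sin(6), 0)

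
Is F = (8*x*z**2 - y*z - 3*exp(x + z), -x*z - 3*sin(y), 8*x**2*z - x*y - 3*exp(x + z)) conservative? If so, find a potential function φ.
Yes, F is conservative. φ = 4*x**2*z**2 - x*y*z - 3*exp(x + z) + 3*cos(y)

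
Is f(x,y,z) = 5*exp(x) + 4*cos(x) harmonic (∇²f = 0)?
No, ∇²f = 5*exp(x) - 4*cos(x)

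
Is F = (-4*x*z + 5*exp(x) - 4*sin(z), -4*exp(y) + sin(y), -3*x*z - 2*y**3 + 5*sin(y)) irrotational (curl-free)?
No, ∇×F = (-6*y**2 + 5*cos(y), -4*x + 3*z - 4*cos(z), 0)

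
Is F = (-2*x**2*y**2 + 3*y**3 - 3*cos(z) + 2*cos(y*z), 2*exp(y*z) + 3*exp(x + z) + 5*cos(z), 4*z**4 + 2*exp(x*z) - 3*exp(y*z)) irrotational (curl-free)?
No, ∇×F = (-2*y*exp(y*z) - 3*z*exp(y*z) - 3*exp(x + z) + 5*sin(z), -2*y*sin(y*z) - 2*z*exp(x*z) + 3*sin(z), 4*x**2*y - 9*y**2 + 2*z*sin(y*z) + 3*exp(x + z))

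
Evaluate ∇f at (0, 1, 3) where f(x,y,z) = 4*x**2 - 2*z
(0, 0, -2)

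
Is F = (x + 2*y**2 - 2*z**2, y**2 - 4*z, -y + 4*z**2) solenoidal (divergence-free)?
No, ∇·F = 2*y + 8*z + 1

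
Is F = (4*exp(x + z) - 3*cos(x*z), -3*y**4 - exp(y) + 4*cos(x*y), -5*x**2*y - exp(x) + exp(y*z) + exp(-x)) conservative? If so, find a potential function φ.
No, ∇×F = (-5*x**2 + z*exp(y*z), 10*x*y + 3*x*sin(x*z) + exp(x) + 4*exp(x + z) + exp(-x), -4*y*sin(x*y)) ≠ 0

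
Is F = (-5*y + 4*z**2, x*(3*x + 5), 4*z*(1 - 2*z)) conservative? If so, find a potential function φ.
No, ∇×F = (0, 8*z, 6*x + 10) ≠ 0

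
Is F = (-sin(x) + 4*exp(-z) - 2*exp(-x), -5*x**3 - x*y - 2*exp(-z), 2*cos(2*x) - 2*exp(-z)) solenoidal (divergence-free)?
No, ∇·F = -x - cos(x) + 2*exp(-z) + 2*exp(-x)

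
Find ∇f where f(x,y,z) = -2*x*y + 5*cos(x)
(-2*y - 5*sin(x), -2*x, 0)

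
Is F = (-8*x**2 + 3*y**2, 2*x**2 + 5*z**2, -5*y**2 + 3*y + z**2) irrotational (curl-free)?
No, ∇×F = (-10*y - 10*z + 3, 0, 4*x - 6*y)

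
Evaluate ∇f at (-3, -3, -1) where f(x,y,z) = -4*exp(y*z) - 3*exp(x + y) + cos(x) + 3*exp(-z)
(-3*exp(-6) + sin(3), (-3 + 4*exp(9))*exp(-6), -3*E + 12*exp(3))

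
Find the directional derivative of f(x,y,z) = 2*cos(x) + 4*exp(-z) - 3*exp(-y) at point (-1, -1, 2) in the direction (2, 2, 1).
-4*exp(-2)/3 + 4*sin(1)/3 + 2*E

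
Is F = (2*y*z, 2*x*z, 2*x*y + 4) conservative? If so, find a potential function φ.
Yes, F is conservative. φ = 2*z*(x*y + 2)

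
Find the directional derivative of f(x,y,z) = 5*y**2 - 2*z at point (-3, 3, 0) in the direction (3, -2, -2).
-56*sqrt(17)/17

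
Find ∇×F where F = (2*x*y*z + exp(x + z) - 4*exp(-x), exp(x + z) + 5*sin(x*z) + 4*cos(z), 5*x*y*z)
(5*x*z - 5*x*cos(x*z) - exp(x + z) + 4*sin(z), 2*x*y - 5*y*z + exp(x + z), -2*x*z + 5*z*cos(x*z) + exp(x + z))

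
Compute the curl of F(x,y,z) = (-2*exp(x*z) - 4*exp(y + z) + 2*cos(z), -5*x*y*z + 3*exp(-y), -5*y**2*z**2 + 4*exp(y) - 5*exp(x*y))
(5*x*y - 5*x*exp(x*y) - 10*y*z**2 + 4*exp(y), -2*x*exp(x*z) + 5*y*exp(x*y) - 4*exp(y + z) - 2*sin(z), -5*y*z + 4*exp(y + z))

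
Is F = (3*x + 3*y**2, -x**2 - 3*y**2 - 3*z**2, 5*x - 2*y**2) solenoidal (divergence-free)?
No, ∇·F = 3 - 6*y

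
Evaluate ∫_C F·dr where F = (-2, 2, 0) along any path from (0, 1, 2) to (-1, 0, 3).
0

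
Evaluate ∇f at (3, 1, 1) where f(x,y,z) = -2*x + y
(-2, 1, 0)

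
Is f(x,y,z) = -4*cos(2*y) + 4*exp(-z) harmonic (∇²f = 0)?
No, ∇²f = 16*cos(2*y) + 4*exp(-z)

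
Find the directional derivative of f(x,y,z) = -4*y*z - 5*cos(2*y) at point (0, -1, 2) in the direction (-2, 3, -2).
-2*sqrt(17)*(15*sin(2) + 16)/17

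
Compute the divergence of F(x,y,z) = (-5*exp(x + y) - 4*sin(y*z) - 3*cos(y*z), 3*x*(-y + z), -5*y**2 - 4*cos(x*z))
4*x*sin(x*z) - 3*x - 5*exp(x + y)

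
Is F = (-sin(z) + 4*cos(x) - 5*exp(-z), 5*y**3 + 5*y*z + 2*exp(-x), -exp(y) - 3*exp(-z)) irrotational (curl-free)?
No, ∇×F = (-5*y - exp(y), -cos(z) + 5*exp(-z), -2*exp(-x))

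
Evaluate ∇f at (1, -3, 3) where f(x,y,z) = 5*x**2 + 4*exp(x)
(10 + 4*E, 0, 0)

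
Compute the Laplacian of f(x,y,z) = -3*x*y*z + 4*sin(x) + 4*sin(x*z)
-4*x**2*sin(x*z) - 4*z**2*sin(x*z) - 4*sin(x)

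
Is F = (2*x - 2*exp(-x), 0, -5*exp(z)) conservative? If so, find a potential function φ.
Yes, F is conservative. φ = x**2 - 5*exp(z) + 2*exp(-x)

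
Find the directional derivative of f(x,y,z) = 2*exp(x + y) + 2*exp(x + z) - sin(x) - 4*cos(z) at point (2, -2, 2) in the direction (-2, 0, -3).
2*sqrt(13)*(-5*exp(4) - 6*sin(2) - 2 + cos(2))/13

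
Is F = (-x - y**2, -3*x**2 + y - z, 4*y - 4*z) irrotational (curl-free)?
No, ∇×F = (5, 0, -6*x + 2*y)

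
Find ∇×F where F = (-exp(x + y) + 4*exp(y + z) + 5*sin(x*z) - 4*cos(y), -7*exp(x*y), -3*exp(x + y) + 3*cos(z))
(-3*exp(x + y), 5*x*cos(x*z) + 3*exp(x + y) + 4*exp(y + z), -7*y*exp(x*y) + exp(x + y) - 4*exp(y + z) - 4*sin(y))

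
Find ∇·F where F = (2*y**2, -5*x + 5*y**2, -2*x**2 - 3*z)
10*y - 3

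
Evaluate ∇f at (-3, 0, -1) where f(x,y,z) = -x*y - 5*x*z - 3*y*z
(5, 6, 15)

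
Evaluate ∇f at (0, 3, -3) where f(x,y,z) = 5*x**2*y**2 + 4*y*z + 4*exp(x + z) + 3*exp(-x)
(-3 + 4*exp(-3), -12, 4*exp(-3) + 12)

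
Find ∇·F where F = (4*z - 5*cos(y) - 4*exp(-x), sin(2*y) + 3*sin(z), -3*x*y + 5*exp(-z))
2*cos(2*y) - 5*exp(-z) + 4*exp(-x)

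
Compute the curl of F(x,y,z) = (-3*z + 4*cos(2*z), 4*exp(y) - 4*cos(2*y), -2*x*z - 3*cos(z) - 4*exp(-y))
(4*exp(-y), 2*z - 8*sin(2*z) - 3, 0)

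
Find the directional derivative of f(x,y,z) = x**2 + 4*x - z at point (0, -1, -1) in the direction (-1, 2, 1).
-5*sqrt(6)/6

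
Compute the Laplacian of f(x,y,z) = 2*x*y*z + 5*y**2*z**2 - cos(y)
10*y**2 + 10*z**2 + cos(y)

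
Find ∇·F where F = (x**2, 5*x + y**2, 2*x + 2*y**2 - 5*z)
2*x + 2*y - 5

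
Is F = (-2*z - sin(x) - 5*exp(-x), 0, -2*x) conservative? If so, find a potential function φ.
Yes, F is conservative. φ = -2*x*z + cos(x) + 5*exp(-x)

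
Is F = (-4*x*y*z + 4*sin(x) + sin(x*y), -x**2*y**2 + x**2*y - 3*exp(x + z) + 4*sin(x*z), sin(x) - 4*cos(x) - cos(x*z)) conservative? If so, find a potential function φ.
No, ∇×F = (-4*x*cos(x*z) + 3*exp(x + z), -4*x*y - z*sin(x*z) - 4*sin(x) - cos(x), -2*x*y**2 + 2*x*y + 4*x*z - x*cos(x*y) + 4*z*cos(x*z) - 3*exp(x + z)) ≠ 0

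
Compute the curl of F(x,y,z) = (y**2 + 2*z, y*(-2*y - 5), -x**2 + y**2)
(2*y, 2*x + 2, -2*y)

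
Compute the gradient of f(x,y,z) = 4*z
(0, 0, 4)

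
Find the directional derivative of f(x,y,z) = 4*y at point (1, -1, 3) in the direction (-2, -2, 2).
-4*sqrt(3)/3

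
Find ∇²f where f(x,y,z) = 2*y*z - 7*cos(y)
7*cos(y)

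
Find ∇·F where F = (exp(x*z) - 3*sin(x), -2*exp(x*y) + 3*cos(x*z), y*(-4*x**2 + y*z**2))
-2*x*exp(x*y) + 2*y**2*z + z*exp(x*z) - 3*cos(x)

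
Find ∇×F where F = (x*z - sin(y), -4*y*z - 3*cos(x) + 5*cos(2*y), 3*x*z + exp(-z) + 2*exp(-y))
(4*y - 2*exp(-y), x - 3*z, 3*sin(x) + cos(y))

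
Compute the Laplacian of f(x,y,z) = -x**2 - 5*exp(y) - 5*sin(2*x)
-5*exp(y) + 20*sin(2*x) - 2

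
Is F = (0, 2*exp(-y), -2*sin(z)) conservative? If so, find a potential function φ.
Yes, F is conservative. φ = 2*cos(z) - 2*exp(-y)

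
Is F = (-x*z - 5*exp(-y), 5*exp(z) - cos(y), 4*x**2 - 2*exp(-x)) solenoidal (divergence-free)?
No, ∇·F = -z + sin(y)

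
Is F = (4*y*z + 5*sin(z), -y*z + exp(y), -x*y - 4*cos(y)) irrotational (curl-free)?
No, ∇×F = (-x + y + 4*sin(y), 5*y + 5*cos(z), -4*z)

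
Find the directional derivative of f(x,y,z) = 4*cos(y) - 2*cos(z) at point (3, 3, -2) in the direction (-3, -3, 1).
2*sqrt(19)*(-sin(2) + 6*sin(3))/19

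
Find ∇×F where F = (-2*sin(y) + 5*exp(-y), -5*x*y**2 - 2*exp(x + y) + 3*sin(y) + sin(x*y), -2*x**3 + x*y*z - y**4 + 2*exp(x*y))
(x*z + 2*x*exp(x*y) - 4*y**3, 6*x**2 - y*z - 2*y*exp(x*y), -5*y**2 + y*cos(x*y) - 2*exp(x + y) + 2*cos(y) + 5*exp(-y))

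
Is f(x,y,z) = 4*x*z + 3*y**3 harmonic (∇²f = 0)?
No, ∇²f = 18*y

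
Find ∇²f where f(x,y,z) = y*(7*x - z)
0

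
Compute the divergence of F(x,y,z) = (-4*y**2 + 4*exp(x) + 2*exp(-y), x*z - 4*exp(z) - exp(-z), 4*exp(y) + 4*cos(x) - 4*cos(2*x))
4*exp(x)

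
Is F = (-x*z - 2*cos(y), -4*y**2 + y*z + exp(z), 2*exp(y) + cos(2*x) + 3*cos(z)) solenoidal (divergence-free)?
No, ∇·F = -8*y - 3*sin(z)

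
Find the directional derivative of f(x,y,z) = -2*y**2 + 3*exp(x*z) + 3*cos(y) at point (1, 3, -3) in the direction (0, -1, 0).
3*sin(3) + 12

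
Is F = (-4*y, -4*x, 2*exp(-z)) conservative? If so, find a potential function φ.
Yes, F is conservative. φ = -4*x*y - 2*exp(-z)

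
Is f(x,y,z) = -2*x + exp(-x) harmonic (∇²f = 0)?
No, ∇²f = exp(-x)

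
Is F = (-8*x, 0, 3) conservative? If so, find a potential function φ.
Yes, F is conservative. φ = -4*x**2 + 3*z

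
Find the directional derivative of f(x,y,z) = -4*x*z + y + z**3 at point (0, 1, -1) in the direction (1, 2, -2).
0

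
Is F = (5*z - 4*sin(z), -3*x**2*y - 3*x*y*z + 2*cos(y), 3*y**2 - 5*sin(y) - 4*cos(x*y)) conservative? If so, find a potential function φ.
No, ∇×F = (3*x*y + 4*x*sin(x*y) + 6*y - 5*cos(y), -4*y*sin(x*y) - 4*cos(z) + 5, 3*y*(-2*x - z)) ≠ 0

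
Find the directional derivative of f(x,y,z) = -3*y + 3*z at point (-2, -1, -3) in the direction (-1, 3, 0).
-9*sqrt(10)/10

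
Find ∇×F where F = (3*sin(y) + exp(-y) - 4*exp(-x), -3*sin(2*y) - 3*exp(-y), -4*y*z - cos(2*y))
(-4*z + 2*sin(2*y), 0, -3*cos(y) + exp(-y))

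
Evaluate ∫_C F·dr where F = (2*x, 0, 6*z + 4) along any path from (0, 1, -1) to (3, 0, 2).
30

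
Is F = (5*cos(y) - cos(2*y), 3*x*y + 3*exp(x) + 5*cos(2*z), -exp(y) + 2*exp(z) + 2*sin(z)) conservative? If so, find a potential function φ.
No, ∇×F = (-exp(y) + 10*sin(2*z), 0, 3*y + 3*exp(x) + 5*sin(y) - 2*sin(2*y)) ≠ 0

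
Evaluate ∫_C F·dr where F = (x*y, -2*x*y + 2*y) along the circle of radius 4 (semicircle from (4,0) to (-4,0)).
-256/3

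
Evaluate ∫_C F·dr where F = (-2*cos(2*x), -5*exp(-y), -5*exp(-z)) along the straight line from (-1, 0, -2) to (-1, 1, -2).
-5 + 5*exp(-1)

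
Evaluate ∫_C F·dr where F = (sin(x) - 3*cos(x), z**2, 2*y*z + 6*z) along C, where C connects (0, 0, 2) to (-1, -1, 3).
-cos(1) + 3*sin(1) + 7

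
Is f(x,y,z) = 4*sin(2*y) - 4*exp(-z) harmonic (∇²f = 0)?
No, ∇²f = -16*sin(2*y) - 4*exp(-z)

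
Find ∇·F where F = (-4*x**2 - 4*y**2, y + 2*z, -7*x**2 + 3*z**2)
-8*x + 6*z + 1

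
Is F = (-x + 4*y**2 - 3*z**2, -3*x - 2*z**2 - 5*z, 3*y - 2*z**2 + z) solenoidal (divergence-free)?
No, ∇·F = -4*z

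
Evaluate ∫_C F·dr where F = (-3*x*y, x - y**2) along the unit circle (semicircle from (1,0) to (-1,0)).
pi/2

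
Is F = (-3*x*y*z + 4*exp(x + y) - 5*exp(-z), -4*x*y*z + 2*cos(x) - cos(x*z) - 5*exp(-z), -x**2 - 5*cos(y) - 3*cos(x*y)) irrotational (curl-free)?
No, ∇×F = (4*x*y + 3*x*sin(x*y) - x*sin(x*z) + 5*sin(y) - 5*exp(-z), -3*x*y + 2*x - 3*y*sin(x*y) + 5*exp(-z), 3*x*z - 4*y*z + z*sin(x*z) - 4*exp(x + y) - 2*sin(x))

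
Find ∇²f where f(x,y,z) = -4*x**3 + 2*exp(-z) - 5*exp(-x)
-24*x + 2*exp(-z) - 5*exp(-x)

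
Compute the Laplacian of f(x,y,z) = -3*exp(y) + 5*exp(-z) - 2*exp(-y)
-3*exp(y) + 5*exp(-z) - 2*exp(-y)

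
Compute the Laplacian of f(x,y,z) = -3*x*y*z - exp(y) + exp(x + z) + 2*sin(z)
-exp(y) + 2*exp(x + z) - 2*sin(z)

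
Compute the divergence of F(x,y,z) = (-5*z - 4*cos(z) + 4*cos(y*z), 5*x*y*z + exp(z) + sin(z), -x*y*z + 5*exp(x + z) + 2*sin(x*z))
-x*y + 5*x*z + 2*x*cos(x*z) + 5*exp(x + z)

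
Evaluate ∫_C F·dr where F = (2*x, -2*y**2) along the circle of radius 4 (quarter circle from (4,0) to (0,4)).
-176/3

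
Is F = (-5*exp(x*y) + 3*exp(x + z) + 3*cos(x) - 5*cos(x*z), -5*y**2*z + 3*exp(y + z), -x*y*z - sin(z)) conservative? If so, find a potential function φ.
No, ∇×F = (-x*z + 5*y**2 - 3*exp(y + z), 5*x*sin(x*z) + y*z + 3*exp(x + z), 5*x*exp(x*y)) ≠ 0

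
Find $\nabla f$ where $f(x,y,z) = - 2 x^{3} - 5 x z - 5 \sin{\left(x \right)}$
(-6*x**2 - 5*z - 5*cos(x), 0, -5*x)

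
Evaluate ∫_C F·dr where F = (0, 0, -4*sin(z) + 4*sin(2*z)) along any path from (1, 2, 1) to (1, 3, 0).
-4*cos(1) + 2*cos(2) + 2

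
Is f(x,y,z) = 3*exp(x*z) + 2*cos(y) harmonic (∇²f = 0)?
No, ∇²f = 3*x**2*exp(x*z) + 3*z**2*exp(x*z) - 2*cos(y)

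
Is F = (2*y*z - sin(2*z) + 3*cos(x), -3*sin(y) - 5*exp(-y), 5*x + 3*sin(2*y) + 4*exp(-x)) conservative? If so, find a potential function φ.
No, ∇×F = (6*cos(2*y), 2*y - 2*cos(2*z) - 5 + 4*exp(-x), -2*z) ≠ 0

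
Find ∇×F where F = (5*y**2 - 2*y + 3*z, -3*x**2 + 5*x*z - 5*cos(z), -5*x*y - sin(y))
(-10*x - 5*sin(z) - cos(y), 5*y + 3, -6*x - 10*y + 5*z + 2)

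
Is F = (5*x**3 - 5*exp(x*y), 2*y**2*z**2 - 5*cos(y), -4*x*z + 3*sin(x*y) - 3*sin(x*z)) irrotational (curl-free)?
No, ∇×F = (3*x*cos(x*y) - 4*y**2*z, -3*y*cos(x*y) + 3*z*cos(x*z) + 4*z, 5*x*exp(x*y))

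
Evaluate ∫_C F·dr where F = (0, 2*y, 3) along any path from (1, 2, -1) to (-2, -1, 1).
3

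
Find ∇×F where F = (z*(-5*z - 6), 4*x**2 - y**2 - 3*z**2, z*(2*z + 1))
(6*z, -10*z - 6, 8*x)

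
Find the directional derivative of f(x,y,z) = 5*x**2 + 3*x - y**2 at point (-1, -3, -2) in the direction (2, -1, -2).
-20/3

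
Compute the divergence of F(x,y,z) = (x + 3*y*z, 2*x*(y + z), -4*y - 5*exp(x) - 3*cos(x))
2*x + 1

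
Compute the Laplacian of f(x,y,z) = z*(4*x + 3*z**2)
18*z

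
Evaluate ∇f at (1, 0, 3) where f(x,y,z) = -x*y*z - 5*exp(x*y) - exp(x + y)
(-E, -8 - E, 0)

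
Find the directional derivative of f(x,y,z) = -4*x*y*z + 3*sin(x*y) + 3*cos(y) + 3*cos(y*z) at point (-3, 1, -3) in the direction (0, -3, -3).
3*sqrt(2)*(3*cos(3) + 2*sin(3) + sin(1) + 8)/2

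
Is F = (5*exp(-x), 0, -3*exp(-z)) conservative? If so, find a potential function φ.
Yes, F is conservative. φ = 3*exp(-z) - 5*exp(-x)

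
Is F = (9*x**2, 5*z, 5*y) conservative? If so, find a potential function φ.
Yes, F is conservative. φ = 3*x**3 + 5*y*z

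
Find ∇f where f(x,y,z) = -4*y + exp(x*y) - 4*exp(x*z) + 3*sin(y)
(y*exp(x*y) - 4*z*exp(x*z), x*exp(x*y) + 3*cos(y) - 4, -4*x*exp(x*z))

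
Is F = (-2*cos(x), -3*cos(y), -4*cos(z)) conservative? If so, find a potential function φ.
Yes, F is conservative. φ = -2*sin(x) - 3*sin(y) - 4*sin(z)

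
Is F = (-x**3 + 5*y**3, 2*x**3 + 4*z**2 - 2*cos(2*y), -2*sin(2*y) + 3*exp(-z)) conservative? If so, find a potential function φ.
No, ∇×F = (-8*z - 4*cos(2*y), 0, 6*x**2 - 15*y**2) ≠ 0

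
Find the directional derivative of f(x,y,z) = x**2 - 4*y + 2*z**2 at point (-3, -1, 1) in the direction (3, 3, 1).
-26*sqrt(19)/19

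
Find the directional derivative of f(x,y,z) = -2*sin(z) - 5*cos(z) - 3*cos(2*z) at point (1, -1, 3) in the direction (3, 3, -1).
sqrt(19)*(2*cos(3) - 5*sin(3) - 6*sin(6))/19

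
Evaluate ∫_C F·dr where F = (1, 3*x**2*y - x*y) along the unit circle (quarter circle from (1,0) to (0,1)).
-7/12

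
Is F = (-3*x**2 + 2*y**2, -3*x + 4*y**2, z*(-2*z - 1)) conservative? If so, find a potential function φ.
No, ∇×F = (0, 0, -4*y - 3) ≠ 0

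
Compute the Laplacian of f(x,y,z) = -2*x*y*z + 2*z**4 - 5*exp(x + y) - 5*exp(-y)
24*z**2 - 10*exp(x + y) - 5*exp(-y)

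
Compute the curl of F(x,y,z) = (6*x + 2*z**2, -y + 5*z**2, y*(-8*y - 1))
(-16*y - 10*z - 1, 4*z, 0)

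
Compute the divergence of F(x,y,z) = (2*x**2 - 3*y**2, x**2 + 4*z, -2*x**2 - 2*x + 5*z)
4*x + 5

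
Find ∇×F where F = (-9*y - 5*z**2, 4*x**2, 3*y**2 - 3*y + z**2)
(6*y - 3, -10*z, 8*x + 9)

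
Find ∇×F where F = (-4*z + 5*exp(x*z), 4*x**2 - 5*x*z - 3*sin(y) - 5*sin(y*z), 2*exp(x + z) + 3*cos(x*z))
(5*x + 5*y*cos(y*z), 5*x*exp(x*z) + 3*z*sin(x*z) - 2*exp(x + z) - 4, 8*x - 5*z)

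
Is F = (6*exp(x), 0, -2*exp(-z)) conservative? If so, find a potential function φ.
Yes, F is conservative. φ = 6*exp(x) + 2*exp(-z)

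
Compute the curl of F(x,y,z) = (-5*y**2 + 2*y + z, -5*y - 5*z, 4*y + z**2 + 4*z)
(9, 1, 10*y - 2)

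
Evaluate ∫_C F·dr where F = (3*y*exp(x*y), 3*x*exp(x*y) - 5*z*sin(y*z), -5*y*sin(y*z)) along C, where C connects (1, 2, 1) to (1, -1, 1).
-3*exp(2) + 3*exp(-1) - 5*cos(2) + 5*cos(1)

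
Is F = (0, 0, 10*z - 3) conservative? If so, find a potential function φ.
Yes, F is conservative. φ = z*(5*z - 3)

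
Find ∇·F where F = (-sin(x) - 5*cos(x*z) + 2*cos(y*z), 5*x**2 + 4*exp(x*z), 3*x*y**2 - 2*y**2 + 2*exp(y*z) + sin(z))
2*y*exp(y*z) + 5*z*sin(x*z) - cos(x) + cos(z)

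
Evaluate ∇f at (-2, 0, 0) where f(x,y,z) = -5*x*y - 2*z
(0, 10, -2)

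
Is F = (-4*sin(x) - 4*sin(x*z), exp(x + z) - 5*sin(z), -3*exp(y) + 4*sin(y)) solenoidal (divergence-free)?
No, ∇·F = -4*z*cos(x*z) - 4*cos(x)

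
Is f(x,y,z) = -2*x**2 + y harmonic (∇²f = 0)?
No, ∇²f = -4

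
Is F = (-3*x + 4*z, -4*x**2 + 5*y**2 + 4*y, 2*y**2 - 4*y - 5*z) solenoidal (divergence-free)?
No, ∇·F = 10*y - 4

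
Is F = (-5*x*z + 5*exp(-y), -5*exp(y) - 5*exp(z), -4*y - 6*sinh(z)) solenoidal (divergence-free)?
No, ∇·F = -5*z - 5*exp(y) - 6*cosh(z)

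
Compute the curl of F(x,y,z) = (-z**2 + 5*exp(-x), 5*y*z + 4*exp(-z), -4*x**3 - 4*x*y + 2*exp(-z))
(-4*x - 5*y + 4*exp(-z), 12*x**2 + 4*y - 2*z, 0)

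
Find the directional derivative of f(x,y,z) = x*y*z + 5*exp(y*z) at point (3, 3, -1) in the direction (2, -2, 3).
sqrt(17)*(55 + 27*exp(3))*exp(-3)/17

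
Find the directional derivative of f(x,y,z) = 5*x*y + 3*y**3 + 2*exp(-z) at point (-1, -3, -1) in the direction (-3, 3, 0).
91*sqrt(2)/2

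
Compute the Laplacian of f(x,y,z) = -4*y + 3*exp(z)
3*exp(z)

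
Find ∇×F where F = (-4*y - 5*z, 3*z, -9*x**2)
(-3, 18*x - 5, 4)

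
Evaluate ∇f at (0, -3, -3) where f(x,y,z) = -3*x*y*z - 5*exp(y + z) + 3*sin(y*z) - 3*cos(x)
(-27, -5*exp(-6) - 9*cos(9), -5*exp(-6) - 9*cos(9))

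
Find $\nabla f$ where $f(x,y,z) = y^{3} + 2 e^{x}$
(2*exp(x), 3*y**2, 0)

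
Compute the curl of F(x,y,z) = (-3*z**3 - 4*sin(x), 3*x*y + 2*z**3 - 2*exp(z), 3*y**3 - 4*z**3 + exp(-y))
(9*y**2 - 6*z**2 + 2*exp(z) - exp(-y), -9*z**2, 3*y)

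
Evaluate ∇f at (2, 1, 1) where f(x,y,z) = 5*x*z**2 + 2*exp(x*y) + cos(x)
(-sin(2) + 5 + 2*exp(2), 4*exp(2), 20)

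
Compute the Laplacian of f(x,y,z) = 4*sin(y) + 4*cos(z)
-4*sin(y) - 4*cos(z)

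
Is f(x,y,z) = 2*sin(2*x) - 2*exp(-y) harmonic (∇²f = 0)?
No, ∇²f = -8*sin(2*x) - 2*exp(-y)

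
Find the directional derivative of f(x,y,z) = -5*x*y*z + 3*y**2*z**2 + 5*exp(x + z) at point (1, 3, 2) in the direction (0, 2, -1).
sqrt(5)*(31/5 - exp(3))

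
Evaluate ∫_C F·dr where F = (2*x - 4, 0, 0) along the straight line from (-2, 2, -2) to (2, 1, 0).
-16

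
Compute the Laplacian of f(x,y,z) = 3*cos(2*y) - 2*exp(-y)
-12*cos(2*y) - 2*exp(-y)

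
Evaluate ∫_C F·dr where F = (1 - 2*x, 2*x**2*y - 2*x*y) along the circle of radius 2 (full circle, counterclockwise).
0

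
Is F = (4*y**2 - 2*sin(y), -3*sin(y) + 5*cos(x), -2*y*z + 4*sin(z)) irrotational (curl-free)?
No, ∇×F = (-2*z, 0, -8*y - 5*sin(x) + 2*cos(y))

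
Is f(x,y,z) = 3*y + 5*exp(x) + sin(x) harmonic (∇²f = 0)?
No, ∇²f = 5*exp(x) - sin(x)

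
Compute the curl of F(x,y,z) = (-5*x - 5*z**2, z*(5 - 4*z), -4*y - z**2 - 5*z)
(8*z - 9, -10*z, 0)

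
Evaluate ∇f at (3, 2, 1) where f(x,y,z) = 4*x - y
(4, -1, 0)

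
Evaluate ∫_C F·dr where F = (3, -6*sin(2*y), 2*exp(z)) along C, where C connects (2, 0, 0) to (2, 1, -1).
-5 + 3*cos(2) + 2*exp(-1)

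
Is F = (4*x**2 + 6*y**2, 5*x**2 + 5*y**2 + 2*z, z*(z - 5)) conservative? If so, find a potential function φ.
No, ∇×F = (-2, 0, 10*x - 12*y) ≠ 0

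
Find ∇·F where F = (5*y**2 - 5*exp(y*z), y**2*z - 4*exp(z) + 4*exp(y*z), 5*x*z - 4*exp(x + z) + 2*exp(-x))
5*x + 2*y*z + 4*z*exp(y*z) - 4*exp(x + z)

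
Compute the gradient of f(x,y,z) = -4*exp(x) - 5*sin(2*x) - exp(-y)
(-4*exp(x) - 10*cos(2*x), exp(-y), 0)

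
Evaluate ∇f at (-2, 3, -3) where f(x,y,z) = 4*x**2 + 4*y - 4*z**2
(-16, 4, 24)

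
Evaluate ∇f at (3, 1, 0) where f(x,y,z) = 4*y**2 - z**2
(0, 8, 0)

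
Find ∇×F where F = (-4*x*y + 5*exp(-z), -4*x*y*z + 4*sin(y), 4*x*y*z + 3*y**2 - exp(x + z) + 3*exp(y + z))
(4*x*y + 4*x*z + 6*y + 3*exp(y + z), -4*y*z + exp(x + z) - 5*exp(-z), 4*x - 4*y*z)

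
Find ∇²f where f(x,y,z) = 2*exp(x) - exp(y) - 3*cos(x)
2*exp(x) - exp(y) + 3*cos(x)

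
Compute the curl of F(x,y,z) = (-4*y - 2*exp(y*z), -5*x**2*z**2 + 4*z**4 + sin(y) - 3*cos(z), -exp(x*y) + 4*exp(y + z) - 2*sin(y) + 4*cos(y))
(10*x**2*z - x*exp(x*y) - 16*z**3 + 4*exp(y + z) - 4*sin(y) - 3*sin(z) - 2*cos(y), y*(exp(x*y) - 2*exp(y*z)), -10*x*z**2 + 2*z*exp(y*z) + 4)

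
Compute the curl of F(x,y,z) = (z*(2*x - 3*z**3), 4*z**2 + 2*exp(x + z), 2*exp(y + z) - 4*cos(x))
(-8*z - 2*exp(x + z) + 2*exp(y + z), 2*x - 12*z**3 - 4*sin(x), 2*exp(x + z))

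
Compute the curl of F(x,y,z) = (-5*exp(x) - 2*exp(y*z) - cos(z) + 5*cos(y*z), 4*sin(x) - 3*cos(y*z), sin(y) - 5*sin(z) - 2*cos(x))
(-3*y*sin(y*z) + cos(y), -2*y*exp(y*z) - 5*y*sin(y*z) - 2*sin(x) + sin(z), 2*z*exp(y*z) + 5*z*sin(y*z) + 4*cos(x))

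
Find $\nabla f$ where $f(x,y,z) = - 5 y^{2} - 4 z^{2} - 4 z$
(0, -10*y, -8*z - 4)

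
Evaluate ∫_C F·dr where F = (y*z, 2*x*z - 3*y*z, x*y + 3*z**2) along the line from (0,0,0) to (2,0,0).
0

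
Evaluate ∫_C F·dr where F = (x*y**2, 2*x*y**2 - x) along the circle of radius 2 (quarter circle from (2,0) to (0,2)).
-4 + pi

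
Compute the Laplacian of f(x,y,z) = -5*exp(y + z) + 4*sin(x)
-10*exp(y + z) - 4*sin(x)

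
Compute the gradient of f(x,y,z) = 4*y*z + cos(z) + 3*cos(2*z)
(0, 4*z, 4*y - sin(z) - 6*sin(2*z))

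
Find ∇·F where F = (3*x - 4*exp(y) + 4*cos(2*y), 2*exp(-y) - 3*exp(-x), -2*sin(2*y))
3 - 2*exp(-y)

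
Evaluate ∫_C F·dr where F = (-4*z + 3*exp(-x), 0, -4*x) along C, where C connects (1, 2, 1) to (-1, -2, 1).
8 - 6*sinh(1)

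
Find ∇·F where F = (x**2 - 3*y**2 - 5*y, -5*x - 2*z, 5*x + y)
2*x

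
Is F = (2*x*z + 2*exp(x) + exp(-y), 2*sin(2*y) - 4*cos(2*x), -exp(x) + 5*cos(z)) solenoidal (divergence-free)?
No, ∇·F = 2*z + 2*exp(x) - 5*sin(z) + 4*cos(2*y)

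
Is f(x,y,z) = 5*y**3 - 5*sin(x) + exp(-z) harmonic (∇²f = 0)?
No, ∇²f = 30*y + 5*sin(x) + exp(-z)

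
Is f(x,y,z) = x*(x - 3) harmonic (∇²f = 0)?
No, ∇²f = 2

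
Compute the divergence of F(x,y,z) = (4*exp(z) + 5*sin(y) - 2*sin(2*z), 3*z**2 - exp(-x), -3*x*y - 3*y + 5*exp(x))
0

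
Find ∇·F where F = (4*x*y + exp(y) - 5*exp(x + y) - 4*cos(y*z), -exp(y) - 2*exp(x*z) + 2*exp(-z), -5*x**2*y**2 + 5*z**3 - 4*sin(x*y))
4*y + 15*z**2 - exp(y) - 5*exp(x + y)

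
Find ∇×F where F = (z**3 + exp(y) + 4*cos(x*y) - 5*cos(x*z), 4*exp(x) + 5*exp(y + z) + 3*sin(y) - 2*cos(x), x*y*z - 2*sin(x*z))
(x*z - 5*exp(y + z), 5*x*sin(x*z) - y*z + 3*z**2 + 2*z*cos(x*z), 4*x*sin(x*y) + 4*exp(x) - exp(y) + 2*sin(x))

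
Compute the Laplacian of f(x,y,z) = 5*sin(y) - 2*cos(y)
-5*sin(y) + 2*cos(y)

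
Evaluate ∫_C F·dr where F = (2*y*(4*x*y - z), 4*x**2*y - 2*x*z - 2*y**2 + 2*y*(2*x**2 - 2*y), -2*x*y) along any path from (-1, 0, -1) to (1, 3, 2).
-30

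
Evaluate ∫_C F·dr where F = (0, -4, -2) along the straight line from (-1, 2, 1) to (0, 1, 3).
0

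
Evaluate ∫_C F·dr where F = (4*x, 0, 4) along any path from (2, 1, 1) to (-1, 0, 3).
2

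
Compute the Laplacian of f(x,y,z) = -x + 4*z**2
8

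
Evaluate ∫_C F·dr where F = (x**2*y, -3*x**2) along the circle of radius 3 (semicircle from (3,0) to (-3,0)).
-81*pi/8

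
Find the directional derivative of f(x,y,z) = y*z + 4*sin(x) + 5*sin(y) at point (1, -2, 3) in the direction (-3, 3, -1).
sqrt(19)*(-12*cos(1) + 15*cos(2) + 11)/19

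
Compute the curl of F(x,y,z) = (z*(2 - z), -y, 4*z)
(0, 2 - 2*z, 0)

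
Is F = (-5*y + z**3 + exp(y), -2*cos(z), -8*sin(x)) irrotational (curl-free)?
No, ∇×F = (-2*sin(z), 3*z**2 + 8*cos(x), 5 - exp(y))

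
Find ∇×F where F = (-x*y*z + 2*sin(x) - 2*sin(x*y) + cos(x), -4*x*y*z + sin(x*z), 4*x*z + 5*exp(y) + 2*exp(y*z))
(4*x*y - x*cos(x*z) + 2*z*exp(y*z) + 5*exp(y), -x*y - 4*z, x*z + 2*x*cos(x*y) - 4*y*z + z*cos(x*z))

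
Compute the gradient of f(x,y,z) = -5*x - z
(-5, 0, -1)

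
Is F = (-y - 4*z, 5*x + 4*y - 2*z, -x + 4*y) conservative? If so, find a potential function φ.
No, ∇×F = (6, -3, 6) ≠ 0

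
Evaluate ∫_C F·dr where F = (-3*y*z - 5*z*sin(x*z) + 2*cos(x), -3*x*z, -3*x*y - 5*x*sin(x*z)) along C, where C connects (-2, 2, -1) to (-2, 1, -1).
6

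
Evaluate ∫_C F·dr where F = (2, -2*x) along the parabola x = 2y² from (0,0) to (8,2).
16/3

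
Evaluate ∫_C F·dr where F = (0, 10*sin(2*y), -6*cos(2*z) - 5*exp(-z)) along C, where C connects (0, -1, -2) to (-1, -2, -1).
-5*exp(2) + 5*cos(2) - 3*sin(4) + 3*sin(2) - 5*cos(4) + 5*E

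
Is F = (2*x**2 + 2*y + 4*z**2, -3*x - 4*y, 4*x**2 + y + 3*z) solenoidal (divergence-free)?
No, ∇·F = 4*x - 1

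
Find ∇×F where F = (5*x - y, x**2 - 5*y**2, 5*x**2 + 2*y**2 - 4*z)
(4*y, -10*x, 2*x + 1)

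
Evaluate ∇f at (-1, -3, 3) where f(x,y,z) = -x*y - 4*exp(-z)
(3, 1, 4*exp(-3))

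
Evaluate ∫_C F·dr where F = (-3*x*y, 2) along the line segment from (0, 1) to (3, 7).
-111/2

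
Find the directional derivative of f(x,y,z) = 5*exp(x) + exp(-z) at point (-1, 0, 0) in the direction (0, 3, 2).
-2*sqrt(13)/13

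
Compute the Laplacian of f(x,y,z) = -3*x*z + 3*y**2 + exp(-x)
6 + exp(-x)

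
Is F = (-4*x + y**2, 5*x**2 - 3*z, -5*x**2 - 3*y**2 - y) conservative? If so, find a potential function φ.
No, ∇×F = (2 - 6*y, 10*x, 10*x - 2*y) ≠ 0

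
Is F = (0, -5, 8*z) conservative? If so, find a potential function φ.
Yes, F is conservative. φ = -5*y + 4*z**2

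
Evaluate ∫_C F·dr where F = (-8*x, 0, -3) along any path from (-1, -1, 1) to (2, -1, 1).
-12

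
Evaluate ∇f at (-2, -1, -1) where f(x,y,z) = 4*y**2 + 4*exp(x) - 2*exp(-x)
(2*(2 + exp(4))*exp(-2), -8, 0)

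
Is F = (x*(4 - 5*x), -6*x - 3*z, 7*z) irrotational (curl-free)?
No, ∇×F = (3, 0, -6)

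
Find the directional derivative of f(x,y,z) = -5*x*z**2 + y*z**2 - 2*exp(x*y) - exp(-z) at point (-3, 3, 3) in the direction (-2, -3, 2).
sqrt(17)*(-6 + 2*exp(6) + 279*exp(9))*exp(-9)/17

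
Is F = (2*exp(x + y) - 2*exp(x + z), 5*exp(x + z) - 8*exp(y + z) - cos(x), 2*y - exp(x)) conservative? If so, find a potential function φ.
No, ∇×F = (-5*exp(x + z) + 8*exp(y + z) + 2, exp(x) - 2*exp(x + z), -2*exp(x + y) + 5*exp(x + z) + sin(x)) ≠ 0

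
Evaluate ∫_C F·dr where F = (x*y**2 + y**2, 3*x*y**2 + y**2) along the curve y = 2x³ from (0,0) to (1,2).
2297/210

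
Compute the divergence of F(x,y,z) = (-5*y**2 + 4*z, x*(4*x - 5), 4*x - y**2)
0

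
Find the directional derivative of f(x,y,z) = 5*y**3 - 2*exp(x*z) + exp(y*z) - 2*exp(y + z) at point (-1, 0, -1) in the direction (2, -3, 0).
sqrt(13)*(6 + 3*E + 4*exp(2))*exp(-1)/13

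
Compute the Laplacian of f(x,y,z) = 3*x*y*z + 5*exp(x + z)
10*exp(x + z)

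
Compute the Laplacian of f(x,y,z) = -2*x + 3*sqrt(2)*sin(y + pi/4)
-3*sqrt(2)*sin(y + pi/4)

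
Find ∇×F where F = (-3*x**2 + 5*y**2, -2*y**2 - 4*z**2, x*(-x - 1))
(8*z, 2*x + 1, -10*y)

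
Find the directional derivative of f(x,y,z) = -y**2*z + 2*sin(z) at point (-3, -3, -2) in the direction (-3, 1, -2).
sqrt(14)*(3 - 2*cos(2))/7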